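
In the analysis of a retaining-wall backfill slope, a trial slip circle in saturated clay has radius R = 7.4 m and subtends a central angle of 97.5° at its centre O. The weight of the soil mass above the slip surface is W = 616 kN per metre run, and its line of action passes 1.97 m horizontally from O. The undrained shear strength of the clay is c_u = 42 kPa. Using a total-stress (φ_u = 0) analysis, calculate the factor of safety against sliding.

FS = 3.23

Taking moments about the centre O, the resisting moment is provided by the undrained shear strength acting along the arc:
Arc length L_a = R·θ = 7.4·(97.5°·π/180) = 7.4·1.7017 = 12.59 m
M_R = c_u·L_a·R = 42·12.59·7.4 = 3913.8 kN·m/m
M_D = W·d = 616·1.97 = 1213.5 kN·m/m
FS = M_R / M_D = 3913.8 / 1213.5 = 3.225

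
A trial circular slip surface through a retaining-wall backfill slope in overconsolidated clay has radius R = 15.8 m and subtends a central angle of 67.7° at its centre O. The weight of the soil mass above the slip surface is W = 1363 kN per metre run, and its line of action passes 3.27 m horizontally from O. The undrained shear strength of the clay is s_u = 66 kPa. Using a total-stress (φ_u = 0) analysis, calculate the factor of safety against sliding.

FS = 4.37

Taking moments about the centre O, the resisting moment is provided by the undrained shear strength acting along the arc:
Arc length L_a = R·θ = 15.8·(67.7°·π/180) = 15.8·1.1816 = 18.67 m
M_R = s_u·L_a·R = 66·18.67·15.8 = 19468.1 kN·m/m
M_D = W·d = 1363·3.27 = 4457.0 kN·m/m
FS = M_R / M_D = 19468.1 / 4457.0 = 4.368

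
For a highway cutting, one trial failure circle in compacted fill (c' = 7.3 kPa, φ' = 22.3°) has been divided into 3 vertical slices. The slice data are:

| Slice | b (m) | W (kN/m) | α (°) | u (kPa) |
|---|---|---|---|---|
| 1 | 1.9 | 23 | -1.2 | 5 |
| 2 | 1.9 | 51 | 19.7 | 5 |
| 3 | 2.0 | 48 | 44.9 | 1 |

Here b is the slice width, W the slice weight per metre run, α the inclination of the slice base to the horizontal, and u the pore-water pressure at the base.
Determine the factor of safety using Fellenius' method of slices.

FS = 1.64

Ordinary method of slices: FS = Σ[c'·Δl_i + (W_i cosα_i − u_i·Δl_i)·tanφ'] / Σ W_i sinα_i, with Δl_i = b_i / cosα_i.
Slice 1: Δl = 1.9/cos(-1.2°) = 1.900 m; N'_1 = 23·cos(-1.2°) − 5·1.900 = 13.5; c'Δl = 13.87; W sinα = -0.5
Slice 2: Δl = 1.9/cos19.7° = 2.018 m; N'_2 = 51·cos19.7° − 5·2.018 = 37.9; c'Δl = 14.73; W sinα = 17.2
Slice 3: Δl = 2.0/cos44.9° = 2.824 m; N'_3 = 48·cos44.9° − 1·2.824 = 31.2; c'Δl = 20.61; W sinα = 33.9
Σc'Δl = 49.2 kN/m; ΣN' = 82.6 kN/m; ΣW sinα = 50.6 kN/m
Resisting = 49.2 + 82.6·tan22.3° = 49.2 + 33.9 = 83.1 kN/m
FS = 83.1 / 50.6 = 1.642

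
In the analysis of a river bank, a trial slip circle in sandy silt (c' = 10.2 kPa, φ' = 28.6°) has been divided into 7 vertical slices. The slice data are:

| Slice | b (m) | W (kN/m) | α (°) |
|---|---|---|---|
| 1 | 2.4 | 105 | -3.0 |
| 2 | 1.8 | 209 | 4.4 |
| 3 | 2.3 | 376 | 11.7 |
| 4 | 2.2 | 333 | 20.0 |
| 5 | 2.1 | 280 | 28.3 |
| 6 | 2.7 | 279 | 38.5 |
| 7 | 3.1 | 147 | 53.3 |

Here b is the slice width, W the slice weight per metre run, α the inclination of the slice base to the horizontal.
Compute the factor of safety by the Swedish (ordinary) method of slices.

Ordinary method of slices: FS = Σ[c'·Δl_i + (W_i cosα_i)·tanφ'] / Σ W_i sinα_i, with Δl_i = b_i / cosα_i.
Slice 1: Δl = 2.4/cos(-3.0°) = 2.403 m; N'_1 = 105·cos(-3.0°) = 104.9; c'Δl = 24.51; W sinα = -5.5
Slice 2: Δl = 1.8/cos4.4° = 1.805 m; N'_2 = 209·cos4.4° = 208.4; c'Δl = 18.41; W sinα = 16.0
Slice 3: Δl = 2.3/cos11.7° = 2.349 m; N'_3 = 376·cos11.7° = 368.2; c'Δl = 23.96; W sinα = 76.2
Slice 4: Δl = 2.2/cos20.0° = 2.341 m; N'_4 = 333·cos20.0° = 312.9; c'Δl = 23.88; W sinα = 113.9
Slice 5: Δl = 2.1/cos28.3° = 2.385 m; N'_5 = 280·cos28.3° = 246.5; c'Δl = 24.33; W sinα = 132.7
Slice 6: Δl = 2.7/cos38.5° = 3.450 m; N'_6 = 279·cos38.5° = 218.3; c'Δl = 35.19; W sinα = 173.7
Slice 7: Δl = 3.1/cos53.3° = 5.187 m; N'_7 = 147·cos53.3° = 87.9; c'Δl = 52.91; W sinα = 117.9
Σc'Δl = 203.2 kN/m; ΣN' = 1547.1 kN/m; ΣW sinα = 625.0 kN/m
Resisting = 203.2 + 1547.1·tan28.6° = 203.2 + 843.5 = 1046.7 kN/m
FS = 1046.7 / 625.0 = 1.675

FS = 1.67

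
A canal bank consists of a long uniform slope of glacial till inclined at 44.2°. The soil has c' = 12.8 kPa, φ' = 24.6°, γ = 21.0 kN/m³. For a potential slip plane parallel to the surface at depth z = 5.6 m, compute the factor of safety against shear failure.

FS = 0.69

For an infinite slope with a slip plane parallel to the surface (no pore pressure): FS = [c' + γz cos²β tanφ'] / [γz sinβ cosβ].
γz = 21.0·5.6 = 117.60 kN/m²
Numerator = 12.8 + 117.60·cos²44.2°·tan24.6° = 12.8 + 117.60·0.5140·0.4578 = 40.472 kPa
Denominator = 117.60·sin44.2°·cos44.2° = 117.60·0.6972·0.7169 = 58.777 kPa
FS = 40.472 / 58.777 = 0.689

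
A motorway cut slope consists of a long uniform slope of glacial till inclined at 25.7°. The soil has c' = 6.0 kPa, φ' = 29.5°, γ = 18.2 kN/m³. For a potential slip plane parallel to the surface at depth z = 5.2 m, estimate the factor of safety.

For an infinite slope with a slip plane parallel to the surface (no pore pressure): FS = [c' + γz cos²β tanφ'] / [γz sinβ cosβ].
γz = 18.2·5.2 = 94.64 kN/m²
Numerator = 6.0 + 94.64·cos²25.7°·tan29.5° = 6.0 + 94.64·0.8119·0.5658 = 49.475 kPa
Denominator = 94.64·sin25.7°·cos25.7° = 94.64·0.4337·0.9011 = 36.982 kPa
FS = 49.475 / 36.982 = 1.338

FS = 1.34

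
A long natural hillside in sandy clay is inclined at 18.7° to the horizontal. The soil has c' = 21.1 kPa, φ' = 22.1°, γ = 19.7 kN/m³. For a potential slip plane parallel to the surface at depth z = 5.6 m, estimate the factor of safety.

For an infinite slope with a slip plane parallel to the surface (no pore pressure): FS = [c' + γz cos²β tanφ'] / [γz sinβ cosβ].
γz = 19.7·5.6 = 110.32 kN/m²
Numerator = 21.1 + 110.32·cos²18.7°·tan22.1° = 21.1 + 110.32·0.8972·0.4061 = 61.292 kPa
Denominator = 110.32·sin18.7°·cos18.7° = 110.32·0.3206·0.9472 = 33.503 kPa
FS = 61.292 / 33.503 = 1.829

FS = 1.83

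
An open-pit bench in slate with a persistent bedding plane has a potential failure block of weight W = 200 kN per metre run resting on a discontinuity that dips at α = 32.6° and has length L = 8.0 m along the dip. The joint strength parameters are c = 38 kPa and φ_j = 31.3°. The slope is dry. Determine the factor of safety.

Resolving the block weight along and normal to the plane and applying the Mohr–Coulomb strength on the joint:
N' = W cosα = 200·cos32.6° = 168.5 kN/m
Driving force T = W sinα = 200·sin32.6° = 107.8 kN/m
Resisting force R = c·L + N'·tanφ_j = 38·8.0 + 168.5·tan31.3° = 304.0 + 102.4 = 406.4 kN/m
FS = R / T = 406.4 / 107.8 = 3.772

FS = 3.77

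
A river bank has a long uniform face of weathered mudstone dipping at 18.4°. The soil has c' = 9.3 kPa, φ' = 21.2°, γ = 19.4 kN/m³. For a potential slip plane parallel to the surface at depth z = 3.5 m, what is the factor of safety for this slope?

For an infinite slope with a slip plane parallel to the surface (no pore pressure): FS = [c' + γz cos²β tanφ'] / [γz sinβ cosβ].
γz = 19.4·3.5 = 67.90 kN/m²
Numerator = 9.3 + 67.90·cos²18.4°·tan21.2° = 9.3 + 67.90·0.9004·0.3879 = 33.013 kPa
Denominator = 67.90·sin18.4°·cos18.4° = 67.90·0.3156·0.9489 = 20.337 kPa
FS = 33.013 / 20.337 = 1.623

FS = 1.62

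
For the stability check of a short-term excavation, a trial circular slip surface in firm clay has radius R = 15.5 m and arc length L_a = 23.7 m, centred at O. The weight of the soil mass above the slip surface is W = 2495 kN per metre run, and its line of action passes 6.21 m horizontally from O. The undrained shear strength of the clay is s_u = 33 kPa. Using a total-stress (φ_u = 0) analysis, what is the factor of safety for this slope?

FS = 0.78

Taking moments about the centre O, the resisting moment is provided by the undrained shear strength acting along the arc:
M_R = s_u·L_a·R = 33·23.70·15.5 = 12122.6 kN·m/m
M_D = W·d = 2495·6.21 = 15494.0 kN·m/m
FS = M_R / M_D = 12122.6 / 15494.0 = 0.782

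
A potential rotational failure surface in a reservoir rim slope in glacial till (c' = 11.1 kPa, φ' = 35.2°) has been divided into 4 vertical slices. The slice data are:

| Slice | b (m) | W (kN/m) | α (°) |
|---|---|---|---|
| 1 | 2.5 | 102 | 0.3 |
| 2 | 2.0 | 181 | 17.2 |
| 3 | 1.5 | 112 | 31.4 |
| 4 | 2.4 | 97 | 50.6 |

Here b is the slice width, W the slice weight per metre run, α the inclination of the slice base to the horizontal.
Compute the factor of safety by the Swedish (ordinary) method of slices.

Ordinary method of slices: FS = Σ[c'·Δl_i + (W_i cosα_i)·tanφ'] / Σ W_i sinα_i, with Δl_i = b_i / cosα_i.
Slice 1: Δl = 2.5/cos0.3° = 2.500 m; N'_1 = 102·cos0.3° = 102.0; c'Δl = 27.75; W sinα = 0.5
Slice 2: Δl = 2.0/cos17.2° = 2.094 m; N'_2 = 181·cos17.2° = 172.9; c'Δl = 23.24; W sinα = 53.5
Slice 3: Δl = 1.5/cos31.4° = 1.757 m; N'_3 = 112·cos31.4° = 95.6; c'Δl = 19.51; W sinα = 58.4
Slice 4: Δl = 2.4/cos50.6° = 3.781 m; N'_4 = 97·cos50.6° = 61.6; c'Δl = 41.97; W sinα = 75.0
Σc'Δl = 112.5 kN/m; ΣN' = 432.1 kN/m; ΣW sinα = 187.4 kN/m
Resisting = 112.5 + 432.1·tan35.2° = 112.5 + 304.8 = 417.3 kN/m
FS = 417.3 / 187.4 = 2.227

FS = 2.23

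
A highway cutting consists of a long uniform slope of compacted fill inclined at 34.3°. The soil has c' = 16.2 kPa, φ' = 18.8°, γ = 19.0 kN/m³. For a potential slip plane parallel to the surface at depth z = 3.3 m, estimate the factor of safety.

For an infinite slope with a slip plane parallel to the surface (no pore pressure): FS = [c' + γz cos²β tanφ'] / [γz sinβ cosβ].
γz = 19.0·3.3 = 62.70 kN/m²
Numerator = 16.2 + 62.70·cos²34.3°·tan18.8° = 16.2 + 62.70·0.6824·0.3404 = 30.767 kPa
Denominator = 62.70·sin34.3°·cos34.3° = 62.70·0.5635·0.8261 = 29.189 kPa
FS = 30.767 / 29.189 = 1.054

FS = 1.05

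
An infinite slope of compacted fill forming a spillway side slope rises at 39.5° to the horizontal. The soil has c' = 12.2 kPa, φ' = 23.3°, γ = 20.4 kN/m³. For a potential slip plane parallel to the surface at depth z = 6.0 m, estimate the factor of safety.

FS = 0.73

For an infinite slope with a slip plane parallel to the surface (no pore pressure): FS = [c' + γz cos²β tanφ'] / [γz sinβ cosβ].
γz = 20.4·6.0 = 122.40 kN/m²
Numerator = 12.2 + 122.40·cos²39.5°·tan23.3° = 12.2 + 122.40·0.5954·0.4307 = 43.586 kPa
Denominator = 122.40·sin39.5°·cos39.5° = 122.40·0.6361·0.7716 = 60.076 kPa
FS = 43.586 / 60.076 = 0.726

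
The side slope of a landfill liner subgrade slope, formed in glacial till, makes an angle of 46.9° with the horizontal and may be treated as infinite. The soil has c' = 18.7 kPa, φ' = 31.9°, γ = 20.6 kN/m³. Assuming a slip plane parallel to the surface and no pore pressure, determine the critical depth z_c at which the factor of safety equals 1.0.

z_c = 4.36 m

Setting FS = 1.00 in FS = [c' + γz cos²β tanφ'] / [γz sinβ cosβ] and solving for z:
z = c' / [γ cosβ (FS·sinβ − cosβ·tanφ')]
  = 18.7 / [20.6·cos46.9°·(1.00·sin46.9° − cos46.9°·tan31.9°)]
  = 18.7 / [20.6·0.6833·(1.00·0.7302 − 0.6833·0.6224)]
  = 18.7 / 4.2911 = 4.358 m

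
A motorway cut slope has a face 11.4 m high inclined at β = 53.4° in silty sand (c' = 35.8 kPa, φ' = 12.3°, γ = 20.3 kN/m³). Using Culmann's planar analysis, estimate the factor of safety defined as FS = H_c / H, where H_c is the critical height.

H_c = (4c'/γ) · sinβ cosφ' / [1 − cos(β − φ')]
    = (4·35.8/20.3) · sin53.4°·cos12.3° / [1 − cos41.1°]
    = 7.054 · 0.7844 / 0.2464 = 22.45 m
FS = H_c / H = 22.45 / 11.4 = 1.970

FS = 1.97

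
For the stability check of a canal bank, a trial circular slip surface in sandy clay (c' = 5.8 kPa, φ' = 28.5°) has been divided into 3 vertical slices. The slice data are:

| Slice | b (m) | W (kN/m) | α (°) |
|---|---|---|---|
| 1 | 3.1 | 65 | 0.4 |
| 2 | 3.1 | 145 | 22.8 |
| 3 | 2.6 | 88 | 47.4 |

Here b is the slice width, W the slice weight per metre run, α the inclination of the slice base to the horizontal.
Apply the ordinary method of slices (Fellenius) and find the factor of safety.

FS = 1.65

Ordinary method of slices: FS = Σ[c'·Δl_i + (W_i cosα_i)·tanφ'] / Σ W_i sinα_i, with Δl_i = b_i / cosα_i.
Slice 1: Δl = 3.1/cos0.4° = 3.100 m; N'_1 = 65·cos0.4° = 65.0; c'Δl = 17.98; W sinα = 0.5
Slice 2: Δl = 3.1/cos22.8° = 3.363 m; N'_2 = 145·cos22.8° = 133.7; c'Δl = 19.50; W sinα = 56.2
Slice 3: Δl = 2.6/cos47.4° = 3.841 m; N'_3 = 88·cos47.4° = 59.6; c'Δl = 22.28; W sinα = 64.8
Σc'Δl = 59.8 kN/m; ΣN' = 258.2 kN/m; ΣW sinα = 121.4 kN/m
Resisting = 59.8 + 258.2·tan28.5° = 59.8 + 140.2 = 200.0 kN/m
FS = 200.0 / 121.4 = 1.647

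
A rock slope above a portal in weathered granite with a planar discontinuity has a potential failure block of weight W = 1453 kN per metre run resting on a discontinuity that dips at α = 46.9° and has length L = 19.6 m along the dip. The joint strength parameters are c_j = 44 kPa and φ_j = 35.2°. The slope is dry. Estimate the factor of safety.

FS = 1.47

Resolving the block weight along and normal to the plane and applying the Mohr–Coulomb strength on the joint:
N' = W cosα = 1453·cos46.9° = 992.8 kN/m
Driving force T = W sinα = 1453·sin46.9° = 1060.9 kN/m
Resisting force R = c_j·L + N'·tanφ_j = 44·19.6 + 992.8·tan35.2° = 862.4 + 700.3 = 1562.7 kN/m
FS = R / T = 1562.7 / 1060.9 = 1.473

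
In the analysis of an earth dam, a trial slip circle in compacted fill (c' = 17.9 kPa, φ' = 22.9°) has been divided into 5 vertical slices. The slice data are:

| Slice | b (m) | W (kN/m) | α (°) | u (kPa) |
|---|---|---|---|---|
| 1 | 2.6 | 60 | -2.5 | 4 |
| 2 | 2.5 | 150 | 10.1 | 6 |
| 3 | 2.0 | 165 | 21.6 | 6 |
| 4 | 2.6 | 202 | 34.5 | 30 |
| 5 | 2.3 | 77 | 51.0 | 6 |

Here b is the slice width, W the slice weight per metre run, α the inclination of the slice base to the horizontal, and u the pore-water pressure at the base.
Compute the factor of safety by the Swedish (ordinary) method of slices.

FS = 1.66

Ordinary method of slices: FS = Σ[c'·Δl_i + (W_i cosα_i − u_i·Δl_i)·tanφ'] / Σ W_i sinα_i, with Δl_i = b_i / cosα_i.
Slice 1: Δl = 2.6/cos(-2.5°) = 2.602 m; N'_1 = 60·cos(-2.5°) − 4·2.602 = 49.5; c'Δl = 46.58; W sinα = -2.6
Slice 2: Δl = 2.5/cos10.1° = 2.539 m; N'_2 = 150·cos10.1° − 6·2.539 = 132.4; c'Δl = 45.45; W sinα = 26.3
Slice 3: Δl = 2.0/cos21.6° = 2.151 m; N'_3 = 165·cos21.6° − 6·2.151 = 140.5; c'Δl = 38.50; W sinα = 60.7
Slice 4: Δl = 2.6/cos34.5° = 3.155 m; N'_4 = 202·cos34.5° − 30·3.155 = 71.8; c'Δl = 56.47; W sinα = 114.4
Slice 5: Δl = 2.3/cos51.0° = 3.655 m; N'_5 = 77·cos51.0° − 6·3.655 = 26.5; c'Δl = 65.42; W sinα = 59.8
Σc'Δl = 252.4 kN/m; ΣN' = 420.8 kN/m; ΣW sinα = 258.7 kN/m
Resisting = 252.4 + 420.8·tan22.9° = 252.4 + 177.8 = 430.2 kN/m
FS = 430.2 / 258.7 = 1.663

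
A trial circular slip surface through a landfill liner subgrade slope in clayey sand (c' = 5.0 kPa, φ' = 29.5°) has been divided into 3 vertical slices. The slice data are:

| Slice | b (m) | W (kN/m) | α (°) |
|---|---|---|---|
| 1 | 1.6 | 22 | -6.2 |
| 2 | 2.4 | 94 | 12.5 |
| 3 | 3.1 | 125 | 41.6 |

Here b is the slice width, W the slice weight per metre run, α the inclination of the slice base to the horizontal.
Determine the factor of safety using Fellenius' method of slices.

Ordinary method of slices: FS = Σ[c'·Δl_i + (W_i cosα_i)·tanφ'] / Σ W_i sinα_i, with Δl_i = b_i / cosα_i.
Slice 1: Δl = 1.6/cos(-6.2°) = 1.609 m; N'_1 = 22·cos(-6.2°) = 21.9; c'Δl = 8.05; W sinα = -2.4
Slice 2: Δl = 2.4/cos12.5° = 2.458 m; N'_2 = 94·cos12.5° = 91.8; c'Δl = 12.29; W sinα = 20.3
Slice 3: Δl = 3.1/cos41.6° = 4.146 m; N'_3 = 125·cos41.6° = 93.5; c'Δl = 20.73; W sinα = 83.0
Σc'Δl = 41.1 kN/m; ΣN' = 207.1 kN/m; ΣW sinα = 101.0 kN/m
Resisting = 41.1 + 207.1·tan29.5° = 41.1 + 117.2 = 158.2 kN/m
FS = 158.2 / 101.0 = 1.567

FS = 1.57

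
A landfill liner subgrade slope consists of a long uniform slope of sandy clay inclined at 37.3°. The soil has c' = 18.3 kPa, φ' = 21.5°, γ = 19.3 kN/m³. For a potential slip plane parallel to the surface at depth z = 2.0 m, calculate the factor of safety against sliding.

FS = 1.50

For an infinite slope with a slip plane parallel to the surface (no pore pressure): FS = [c' + γz cos²β tanφ'] / [γz sinβ cosβ].
γz = 19.3·2.0 = 38.60 kN/m²
Numerator = 18.3 + 38.60·cos²37.3°·tan21.5° = 18.3 + 38.60·0.6328·0.3939 = 27.921 kPa
Denominator = 38.60·sin37.3°·cos37.3° = 38.60·0.6060·0.7955 = 18.607 kPa
FS = 27.921 / 18.607 = 1.501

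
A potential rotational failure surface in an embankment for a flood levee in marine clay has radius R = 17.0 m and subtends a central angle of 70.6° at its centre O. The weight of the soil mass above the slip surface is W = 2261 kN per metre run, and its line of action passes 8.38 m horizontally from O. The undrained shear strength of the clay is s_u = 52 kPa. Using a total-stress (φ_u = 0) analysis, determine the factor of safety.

Taking moments about the centre O, the resisting moment is provided by the undrained shear strength acting along the arc:
Arc length L_a = R·θ = 17.0·(70.6°·π/180) = 17.0·1.2322 = 20.95 m
M_R = s_u·L_a·R = 52·20.95·17.0 = 18517.5 kN·m/m
M_D = W·d = 2261·8.38 = 18947.2 kN·m/m
FS = M_R / M_D = 18517.5 / 18947.2 = 0.977

FS = 0.98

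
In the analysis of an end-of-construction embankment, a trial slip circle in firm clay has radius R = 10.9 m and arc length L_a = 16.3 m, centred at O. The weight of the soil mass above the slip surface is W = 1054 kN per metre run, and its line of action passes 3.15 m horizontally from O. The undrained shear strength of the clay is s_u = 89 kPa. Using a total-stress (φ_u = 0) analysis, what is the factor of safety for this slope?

FS = 4.76

Taking moments about the centre O, the resisting moment is provided by the undrained shear strength acting along the arc:
M_R = s_u·L_a·R = 89·16.30·10.9 = 15812.6 kN·m/m
M_D = W·d = 1054·3.15 = 3320.1 kN·m/m
FS = M_R / M_D = 15812.6 / 3320.1 = 4.763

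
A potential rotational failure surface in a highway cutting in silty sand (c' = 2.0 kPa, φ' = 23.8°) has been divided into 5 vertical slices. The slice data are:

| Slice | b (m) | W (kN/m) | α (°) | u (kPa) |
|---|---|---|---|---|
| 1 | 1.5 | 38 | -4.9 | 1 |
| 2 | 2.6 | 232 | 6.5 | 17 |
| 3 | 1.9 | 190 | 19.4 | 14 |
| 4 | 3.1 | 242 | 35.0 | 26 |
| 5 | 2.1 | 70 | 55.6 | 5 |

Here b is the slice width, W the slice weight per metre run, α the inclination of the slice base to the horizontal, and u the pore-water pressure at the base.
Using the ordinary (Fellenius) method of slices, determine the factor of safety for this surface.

FS = 0.87

Ordinary method of slices: FS = Σ[c'·Δl_i + (W_i cosα_i − u_i·Δl_i)·tanφ'] / Σ W_i sinα_i, with Δl_i = b_i / cosα_i.
Slice 1: Δl = 1.5/cos(-4.9°) = 1.506 m; N'_1 = 38·cos(-4.9°) − 1·1.506 = 36.4; c'Δl = 3.01; W sinα = -3.2
Slice 2: Δl = 2.6/cos6.5° = 2.617 m; N'_2 = 232·cos6.5° − 17·2.617 = 186.0; c'Δl = 5.23; W sinα = 26.3
Slice 3: Δl = 1.9/cos19.4° = 2.014 m; N'_3 = 190·cos19.4° − 14·2.014 = 151.0; c'Δl = 4.03; W sinα = 63.1
Slice 4: Δl = 3.1/cos35.0° = 3.784 m; N'_4 = 242·cos35.0° − 26·3.784 = 99.8; c'Δl = 7.57; W sinα = 138.8
Slice 5: Δl = 2.1/cos55.6° = 3.717 m; N'_5 = 70·cos55.6° − 5·3.717 = 21.0; c'Δl = 7.43; W sinα = 57.8
Σc'Δl = 27.3 kN/m; ΣN' = 494.2 kN/m; ΣW sinα = 282.7 kN/m
Resisting = 27.3 + 494.2·tan23.8° = 27.3 + 218.0 = 245.2 kN/m
FS = 245.2 / 282.7 = 0.868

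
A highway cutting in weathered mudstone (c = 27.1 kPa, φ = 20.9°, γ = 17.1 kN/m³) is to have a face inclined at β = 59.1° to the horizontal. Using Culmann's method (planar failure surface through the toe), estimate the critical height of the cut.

Culmann's analysis gives the critical failure plane at α_cr = (β + φ)/2 = (59.1 + 20.9)/2 = 40.0°, and the critical height
H_c = (4c/γ) · sinβ cosφ / [1 − cos(β − φ)]
    = (4·27.1/17.1) · sin59.1°·cos20.9° / [1 − cos(38.2°)]
    = 6.339 · 0.8581·0.9342 / [1 − 0.7859]
    = 6.339 · 0.8016 / 0.2141
    = 23.73 m

H_c = 23.73 m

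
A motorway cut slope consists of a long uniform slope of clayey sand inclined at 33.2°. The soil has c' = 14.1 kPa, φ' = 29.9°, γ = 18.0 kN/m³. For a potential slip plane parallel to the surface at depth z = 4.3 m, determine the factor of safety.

FS = 1.28

For an infinite slope with a slip plane parallel to the surface (no pore pressure): FS = [c' + γz cos²β tanφ'] / [γz sinβ cosβ].
γz = 18.0·4.3 = 77.40 kN/m²
Numerator = 14.1 + 77.40·cos²33.2°·tan29.9° = 14.1 + 77.40·0.7002·0.5750 = 45.263 kPa
Denominator = 77.40·sin33.2°·cos33.2° = 77.40·0.5476·0.8368 = 35.463 kPa
FS = 45.263 / 35.463 = 1.276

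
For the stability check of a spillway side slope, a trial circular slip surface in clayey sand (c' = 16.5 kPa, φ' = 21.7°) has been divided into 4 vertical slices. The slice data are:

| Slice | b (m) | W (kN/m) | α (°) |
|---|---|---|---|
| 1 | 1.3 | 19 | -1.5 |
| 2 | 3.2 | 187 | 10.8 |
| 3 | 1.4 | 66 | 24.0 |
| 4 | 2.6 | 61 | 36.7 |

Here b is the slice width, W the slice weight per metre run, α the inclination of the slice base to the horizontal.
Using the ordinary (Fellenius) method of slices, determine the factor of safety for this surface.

FS = 2.84

Ordinary method of slices: FS = Σ[c'·Δl_i + (W_i cosα_i)·tanφ'] / Σ W_i sinα_i, with Δl_i = b_i / cosα_i.
Slice 1: Δl = 1.3/cos(-1.5°) = 1.300 m; N'_1 = 19·cos(-1.5°) = 19.0; c'Δl = 21.46; W sinα = -0.5
Slice 2: Δl = 3.2/cos10.8° = 3.258 m; N'_2 = 187·cos10.8° = 183.7; c'Δl = 53.75; W sinα = 35.0
Slice 3: Δl = 1.4/cos24.0° = 1.532 m; N'_3 = 66·cos24.0° = 60.3; c'Δl = 25.29; W sinα = 26.8
Slice 4: Δl = 2.6/cos36.7° = 3.243 m; N'_4 = 61·cos36.7° = 48.9; c'Δl = 53.51; W sinα = 36.5
Σc'Δl = 154.0 kN/m; ΣN' = 311.9 kN/m; ΣW sinα = 97.8 kN/m
Resisting = 154.0 + 311.9·tan21.7° = 154.0 + 124.1 = 278.1 kN/m
FS = 278.1 / 97.8 = 2.842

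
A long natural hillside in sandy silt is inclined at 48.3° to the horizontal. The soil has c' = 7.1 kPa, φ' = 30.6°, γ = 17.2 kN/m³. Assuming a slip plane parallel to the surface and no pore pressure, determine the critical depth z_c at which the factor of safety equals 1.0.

z_c = 1.76 m

Setting FS = 1.00 in FS = [c' + γz cos²β tanφ'] / [γz sinβ cosβ] and solving for z:
z = c' / [γ cosβ (FS·sinβ − cosβ·tanφ')]
  = 7.1 / [17.2·cos48.3°·(1.00·sin48.3° − cos48.3°·tan30.6°)]
  = 7.1 / [17.2·0.6652·(1.00·0.7466 − 0.6652·0.5914)]
  = 7.1 / 4.0416 = 1.757 m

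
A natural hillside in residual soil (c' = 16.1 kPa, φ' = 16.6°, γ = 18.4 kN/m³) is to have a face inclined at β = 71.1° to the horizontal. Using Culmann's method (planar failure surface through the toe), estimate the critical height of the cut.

Culmann's analysis gives the critical failure plane at α_cr = (β + φ')/2 = (71.1 + 16.6)/2 = 43.8°, and the critical height
H_c = (4c'/γ) · sinβ cosφ' / [1 − cos(β − φ')]
    = (4·16.1/18.4) · sin71.1°·cos16.6° / [1 − cos(54.5°)]
    = 3.500 · 0.9461·0.9583 / [1 − 0.5807]
    = 3.500 · 0.9067 / 0.4193
    = 7.57 m

H_c = 7.57 m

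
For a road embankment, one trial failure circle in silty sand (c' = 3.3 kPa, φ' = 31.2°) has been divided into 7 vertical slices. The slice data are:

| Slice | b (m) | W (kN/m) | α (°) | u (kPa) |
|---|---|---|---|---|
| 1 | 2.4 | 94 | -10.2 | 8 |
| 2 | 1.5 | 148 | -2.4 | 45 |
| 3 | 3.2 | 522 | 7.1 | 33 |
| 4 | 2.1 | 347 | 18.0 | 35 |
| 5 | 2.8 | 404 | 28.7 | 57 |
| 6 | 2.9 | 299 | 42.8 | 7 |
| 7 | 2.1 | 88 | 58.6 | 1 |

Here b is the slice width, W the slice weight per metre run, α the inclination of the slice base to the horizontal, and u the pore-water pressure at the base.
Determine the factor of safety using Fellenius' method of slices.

FS = 1.30

Ordinary method of slices: FS = Σ[c'·Δl_i + (W_i cosα_i − u_i·Δl_i)·tanφ'] / Σ W_i sinα_i, with Δl_i = b_i / cosα_i.
Slice 1: Δl = 2.4/cos(-10.2°) = 2.439 m; N'_1 = 94·cos(-10.2°) − 8·2.439 = 73.0; c'Δl = 8.05; W sinα = -16.6
Slice 2: Δl = 1.5/cos(-2.4°) = 1.501 m; N'_2 = 148·cos(-2.4°) − 45·1.501 = 80.3; c'Δl = 4.95; W sinα = -6.2
Slice 3: Δl = 3.2/cos7.1° = 3.225 m; N'_3 = 522·cos7.1° − 33·3.225 = 411.6; c'Δl = 10.64; W sinα = 64.5
Slice 4: Δl = 2.1/cos18.0° = 2.208 m; N'_4 = 347·cos18.0° − 35·2.208 = 252.7; c'Δl = 7.29; W sinα = 107.2
Slice 5: Δl = 2.8/cos28.7° = 3.192 m; N'_5 = 404·cos28.7° − 57·3.192 = 172.4; c'Δl = 10.53; W sinα = 194.0
Slice 6: Δl = 2.9/cos42.8° = 3.952 m; N'_6 = 299·cos42.8° − 7·3.952 = 191.7; c'Δl = 13.04; W sinα = 203.2
Slice 7: Δl = 2.1/cos58.6° = 4.031 m; N'_7 = 88·cos58.6° − 1·4.031 = 41.8; c'Δl = 13.30; W sinα = 75.1
Σc'Δl = 67.8 kN/m; ΣN' = 1223.6 kN/m; ΣW sinα = 621.2 kN/m
Resisting = 67.8 + 1223.6·tan31.2° = 67.8 + 741.0 = 808.8 kN/m
FS = 808.8 / 621.2 = 1.302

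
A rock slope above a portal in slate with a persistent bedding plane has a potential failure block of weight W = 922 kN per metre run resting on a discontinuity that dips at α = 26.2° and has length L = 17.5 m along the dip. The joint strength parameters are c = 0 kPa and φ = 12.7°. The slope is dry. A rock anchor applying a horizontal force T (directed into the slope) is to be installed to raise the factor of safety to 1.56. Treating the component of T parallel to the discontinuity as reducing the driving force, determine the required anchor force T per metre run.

T = 299 kN/m

Resolving forces along and normal to the sliding plane, with the horizontal anchor force T adding T·sinα to the effective normal force and T·cosα acting up the plane against the driving force:
FS = [cL + (W cosα + T sinα) tanφ] / [W sinα − T cosα]
Without the anchor: N' = 827.3 kN/m, driving T_d = 407.1 kN/m, resisting R = 0·17.5 + 827.3·tan12.7° = 186.4 kN/m, FS = 0.46.
Setting FS = 1.56 and solving for T:
1.56·(407.1 − T cos26.2°) = 186.4 + T sin26.2°·tan12.7°
T·(sin26.2°·tan12.7° + 1.56·cos26.2°) = 1.56·407.1 − 186.4
T·(0.4415·0.2254 + 1.56·0.8973) = 635.0 − 186.4 = 448.6
T·1.4992 = 448.6
T = 299.2 kN/m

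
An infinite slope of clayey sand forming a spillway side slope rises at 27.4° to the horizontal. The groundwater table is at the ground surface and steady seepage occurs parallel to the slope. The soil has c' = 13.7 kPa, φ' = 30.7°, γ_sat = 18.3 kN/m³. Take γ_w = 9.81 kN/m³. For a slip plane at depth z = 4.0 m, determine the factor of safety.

With seepage parallel to the slope and the water table at the surface, the effective normal stress on the slip plane uses the buoyant unit weight γ' = γ_sat − γ_w while the driving shear stress uses γ_sat:
FS = [c' + γ' z cos²β tanφ'] / [γ_sat z sinβ cosβ]
γ' = 18.3 − 9.81 = 8.49 kN/m³
Numerator = 13.7 + 8.49·4.0·cos²27.4°·tan30.7° = 13.7 + 8.49·4.0·0.7882·0.5938 = 29.594 kPa
Denominator = 18.3·4.0·sin27.4°·cos27.4° = 18.3·4.0·0.4602·0.8878 = 29.908 kPa
FS = 29.594 / 29.908 = 0.990

FS = 0.99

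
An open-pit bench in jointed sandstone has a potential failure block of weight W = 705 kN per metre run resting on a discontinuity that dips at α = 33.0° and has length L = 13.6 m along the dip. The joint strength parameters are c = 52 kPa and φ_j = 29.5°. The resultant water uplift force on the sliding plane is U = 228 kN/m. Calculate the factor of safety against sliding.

FS = 2.38

Resolving the block weight along and normal to the plane and applying the Mohr–Coulomb strength on the joint:
N' = W cosα − U = 705·cos33.0° − 228 = 363.3 kN/m
Driving force T = W sinα = 705·sin33.0° = 384.0 kN/m
Resisting force R = c·L + N'·tanφ_j = 52·13.6 + 363.3·tan29.5° = 707.2 + 205.5 = 912.7 kN/m
FS = R / T = 912.7 / 384.0 = 2.377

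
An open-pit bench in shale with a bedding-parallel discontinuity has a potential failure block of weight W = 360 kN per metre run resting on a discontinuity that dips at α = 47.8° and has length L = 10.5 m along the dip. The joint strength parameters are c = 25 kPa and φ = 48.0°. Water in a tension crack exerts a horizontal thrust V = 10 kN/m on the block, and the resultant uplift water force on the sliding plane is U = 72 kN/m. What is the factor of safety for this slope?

Resolving the block weight along and normal to the plane and applying the Mohr–Coulomb strength on the joint:
N' = W cosα − U − V sinα = 360·cos47.8° − 72 − 10·sin47.8° = 162.4 kN/m
Driving force T = W sinα + V cosα = 360·sin47.8° + 10·cos47.8° = 273.4 kN/m
Resisting force R = c·L + N'·tanφ = 25·10.5 + 162.4·tan48.0° = 262.5 + 180.4 = 442.9 kN/m
FS = R / T = 442.9 / 273.4 = 1.620

FS = 1.62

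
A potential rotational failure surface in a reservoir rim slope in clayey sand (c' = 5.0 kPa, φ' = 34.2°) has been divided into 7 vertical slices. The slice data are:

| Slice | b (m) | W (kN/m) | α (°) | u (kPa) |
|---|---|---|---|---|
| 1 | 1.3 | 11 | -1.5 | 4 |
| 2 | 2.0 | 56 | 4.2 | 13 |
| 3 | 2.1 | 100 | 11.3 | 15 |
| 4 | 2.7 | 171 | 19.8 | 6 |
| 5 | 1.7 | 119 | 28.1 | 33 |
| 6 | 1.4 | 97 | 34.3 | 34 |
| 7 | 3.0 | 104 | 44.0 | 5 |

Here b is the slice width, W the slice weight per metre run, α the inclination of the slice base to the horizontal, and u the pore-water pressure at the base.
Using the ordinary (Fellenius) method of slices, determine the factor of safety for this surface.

FS = 1.24

Ordinary method of slices: FS = Σ[c'·Δl_i + (W_i cosα_i − u_i·Δl_i)·tanφ'] / Σ W_i sinα_i, with Δl_i = b_i / cosα_i.
Slice 1: Δl = 1.3/cos(-1.5°) = 1.300 m; N'_1 = 11·cos(-1.5°) − 4·1.300 = 5.8; c'Δl = 6.50; W sinα = -0.3
Slice 2: Δl = 2.0/cos4.2° = 2.005 m; N'_2 = 56·cos4.2° − 13·2.005 = 29.8; c'Δl = 10.03; W sinα = 4.1
Slice 3: Δl = 2.1/cos11.3° = 2.142 m; N'_3 = 100·cos11.3° − 15·2.142 = 65.9; c'Δl = 10.71; W sinα = 19.6
Slice 4: Δl = 2.7/cos19.8° = 2.870 m; N'_4 = 171·cos19.8° − 6·2.870 = 143.7; c'Δl = 14.35; W sinα = 57.9
Slice 5: Δl = 1.7/cos28.1° = 1.927 m; N'_5 = 119·cos28.1° − 33·1.927 = 41.4; c'Δl = 9.64; W sinα = 56.1
Slice 6: Δl = 1.4/cos34.3° = 1.695 m; N'_6 = 97·cos34.3° − 34·1.695 = 22.5; c'Δl = 8.47; W sinα = 54.7
Slice 7: Δl = 3.0/cos44.0° = 4.170 m; N'_7 = 104·cos44.0° − 5·4.170 = 54.0; c'Δl = 20.85; W sinα = 72.2
Σc'Δl = 80.5 kN/m; ΣN' = 363.0 kN/m; ΣW sinα = 264.3 kN/m
Resisting = 80.5 + 363.0·tan34.2° = 80.5 + 246.7 = 327.3 kN/m
FS = 327.3 / 264.3 = 1.238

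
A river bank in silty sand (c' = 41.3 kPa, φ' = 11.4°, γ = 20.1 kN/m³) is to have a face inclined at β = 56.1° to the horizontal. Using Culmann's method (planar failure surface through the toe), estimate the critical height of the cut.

H_c = 23.12 m

Culmann's analysis gives the critical failure plane at α_cr = (β + φ')/2 = (56.1 + 11.4)/2 = 33.8°, and the critical height
H_c = (4c'/γ) · sinβ cosφ' / [1 − cos(β − φ')]
    = (4·41.3/20.1) · sin56.1°·cos11.4° / [1 − cos(44.7°)]
    = 8.219 · 0.8300·0.9803 / [1 − 0.7108]
    = 8.219 · 0.8136 / 0.2892
    = 23.12 m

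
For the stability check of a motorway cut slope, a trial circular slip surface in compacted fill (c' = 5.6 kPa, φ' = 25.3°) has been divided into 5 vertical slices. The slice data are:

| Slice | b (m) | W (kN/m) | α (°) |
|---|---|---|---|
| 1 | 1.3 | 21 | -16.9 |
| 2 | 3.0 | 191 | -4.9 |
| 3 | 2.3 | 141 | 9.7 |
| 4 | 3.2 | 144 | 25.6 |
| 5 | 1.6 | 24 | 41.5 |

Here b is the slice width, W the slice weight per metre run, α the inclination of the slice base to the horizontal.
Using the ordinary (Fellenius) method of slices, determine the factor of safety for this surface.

Ordinary method of slices: FS = Σ[c'·Δl_i + (W_i cosα_i)·tanφ'] / Σ W_i sinα_i, with Δl_i = b_i / cosα_i.
Slice 1: Δl = 1.3/cos(-16.9°) = 1.359 m; N'_1 = 21·cos(-16.9°) = 20.1; c'Δl = 7.61; W sinα = -6.1
Slice 2: Δl = 3.0/cos(-4.9°) = 3.011 m; N'_2 = 191·cos(-4.9°) = 190.3; c'Δl = 16.86; W sinα = -16.3
Slice 3: Δl = 2.3/cos9.7° = 2.333 m; N'_3 = 141·cos9.7° = 139.0; c'Δl = 13.07; W sinα = 23.8
Slice 4: Δl = 3.2/cos25.6° = 3.548 m; N'_4 = 144·cos25.6° = 129.9; c'Δl = 19.87; W sinα = 62.2
Slice 5: Δl = 1.6/cos41.5° = 2.136 m; N'_5 = 24·cos41.5° = 18.0; c'Δl = 11.96; W sinα = 15.9
Σc'Δl = 69.4 kN/m; ΣN' = 497.2 kN/m; ΣW sinα = 79.5 kN/m
Resisting = 69.4 + 497.2·tan25.3° = 69.4 + 235.0 = 304.4 kN/m
FS = 304.4 / 79.5 = 3.831

FS = 3.83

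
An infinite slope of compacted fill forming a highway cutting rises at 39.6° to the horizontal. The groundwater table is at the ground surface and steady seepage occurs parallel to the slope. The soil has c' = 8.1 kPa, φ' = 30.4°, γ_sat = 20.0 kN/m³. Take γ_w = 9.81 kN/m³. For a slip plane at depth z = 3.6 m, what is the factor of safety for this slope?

With seepage parallel to the slope and the water table at the surface, the effective normal stress on the slip plane uses the buoyant unit weight γ' = γ_sat − γ_w while the driving shear stress uses γ_sat:
FS = [c' + γ' z cos²β tanφ'] / [γ_sat z sinβ cosβ]
γ' = 20.0 − 9.81 = 10.19 kN/m³
Numerator = 8.1 + 10.19·3.6·cos²39.6°·tan30.4° = 8.1 + 10.19·3.6·0.5937·0.5867 = 20.878 kPa
Denominator = 20.0·3.6·sin39.6°·cos39.6° = 20.0·3.6·0.6374·0.7705 = 35.362 kPa
FS = 20.878 / 35.362 = 0.590

FS = 0.59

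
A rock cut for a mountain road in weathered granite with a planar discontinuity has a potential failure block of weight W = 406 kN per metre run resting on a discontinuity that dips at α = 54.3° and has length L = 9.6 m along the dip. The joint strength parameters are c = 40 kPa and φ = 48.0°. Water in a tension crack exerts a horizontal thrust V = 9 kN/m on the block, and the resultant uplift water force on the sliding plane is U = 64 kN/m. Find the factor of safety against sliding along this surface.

FS = 1.70

Resolving the block weight along and normal to the plane and applying the Mohr–Coulomb strength on the joint:
N' = W cosα − U − V sinα = 406·cos54.3° − 64 − 9·sin54.3° = 165.6 kN/m
Driving force T = W sinα + V cosα = 406·sin54.3° + 9·cos54.3° = 335.0 kN/m
Resisting force R = c·L + N'·tanφ = 40·9.6 + 165.6·tan48.0° = 384.0 + 183.9 = 567.9 kN/m
FS = R / T = 567.9 / 335.0 = 1.696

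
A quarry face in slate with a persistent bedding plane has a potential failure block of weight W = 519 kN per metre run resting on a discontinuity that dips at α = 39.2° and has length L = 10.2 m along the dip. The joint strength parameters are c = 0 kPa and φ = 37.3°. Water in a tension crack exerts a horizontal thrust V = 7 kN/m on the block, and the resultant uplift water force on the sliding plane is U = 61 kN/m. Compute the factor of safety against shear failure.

Resolving the block weight along and normal to the plane and applying the Mohr–Coulomb strength on the joint:
N' = W cosα − U − V sinα = 519·cos39.2° − 61 − 7·sin39.2° = 336.8 kN/m
Driving force T = W sinα + V cosα = 519·sin39.2° + 7·cos39.2° = 333.4 kN/m
Resisting force R = c·L + N'·tanφ = 0·10.2 + 336.8·tan37.3° = 0.0 + 256.6 = 256.6 kN/m
FS = R / T = 256.6 / 333.4 = 0.769

FS = 0.77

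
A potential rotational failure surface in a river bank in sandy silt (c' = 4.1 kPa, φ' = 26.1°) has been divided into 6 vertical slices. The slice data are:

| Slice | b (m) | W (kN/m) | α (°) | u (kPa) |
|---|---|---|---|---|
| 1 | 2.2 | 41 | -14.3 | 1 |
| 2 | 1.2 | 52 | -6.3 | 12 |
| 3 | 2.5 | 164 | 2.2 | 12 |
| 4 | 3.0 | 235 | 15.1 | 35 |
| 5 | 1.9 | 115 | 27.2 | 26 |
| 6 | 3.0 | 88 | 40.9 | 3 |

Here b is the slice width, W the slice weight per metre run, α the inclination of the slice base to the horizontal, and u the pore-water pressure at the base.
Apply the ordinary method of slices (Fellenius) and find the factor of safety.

FS = 1.68

Ordinary method of slices: FS = Σ[c'·Δl_i + (W_i cosα_i − u_i·Δl_i)·tanφ'] / Σ W_i sinα_i, with Δl_i = b_i / cosα_i.
Slice 1: Δl = 2.2/cos(-14.3°) = 2.270 m; N'_1 = 41·cos(-14.3°) − 1·2.270 = 37.5; c'Δl = 9.31; W sinα = -10.1
Slice 2: Δl = 1.2/cos(-6.3°) = 1.207 m; N'_2 = 52·cos(-6.3°) − 12·1.207 = 37.2; c'Δl = 4.95; W sinα = -5.7
Slice 3: Δl = 2.5/cos2.2° = 2.502 m; N'_3 = 164·cos2.2° − 12·2.502 = 133.9; c'Δl = 10.26; W sinα = 6.3
Slice 4: Δl = 3.0/cos15.1° = 3.107 m; N'_4 = 235·cos15.1° − 35·3.107 = 118.1; c'Δl = 12.74; W sinα = 61.2
Slice 5: Δl = 1.9/cos27.2° = 2.136 m; N'_5 = 115·cos27.2° − 26·2.136 = 46.7; c'Δl = 8.76; W sinα = 52.6
Slice 6: Δl = 3.0/cos40.9° = 3.969 m; N'_6 = 88·cos40.9° − 3·3.969 = 54.6; c'Δl = 16.27; W sinα = 57.6
Σc'Δl = 62.3 kN/m; ΣN' = 428.0 kN/m; ΣW sinα = 161.9 kN/m
Resisting = 62.3 + 428.0·tan26.1° = 62.3 + 209.7 = 272.0 kN/m
FS = 272.0 / 161.9 = 1.680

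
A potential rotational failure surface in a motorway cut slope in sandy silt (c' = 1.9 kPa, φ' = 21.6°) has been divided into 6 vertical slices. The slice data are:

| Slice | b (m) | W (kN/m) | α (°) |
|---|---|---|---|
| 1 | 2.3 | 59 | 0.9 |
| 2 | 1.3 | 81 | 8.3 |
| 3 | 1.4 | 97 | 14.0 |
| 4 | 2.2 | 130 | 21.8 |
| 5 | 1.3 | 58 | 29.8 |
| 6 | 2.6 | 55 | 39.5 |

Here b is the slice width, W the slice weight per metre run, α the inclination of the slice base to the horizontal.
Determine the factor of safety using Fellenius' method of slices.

FS = 1.35

Ordinary method of slices: FS = Σ[c'·Δl_i + (W_i cosα_i)·tanφ'] / Σ W_i sinα_i, with Δl_i = b_i / cosα_i.
Slice 1: Δl = 2.3/cos0.9° = 2.300 m; N'_1 = 59·cos0.9° = 59.0; c'Δl = 4.37; W sinα = 0.9
Slice 2: Δl = 1.3/cos8.3° = 1.314 m; N'_2 = 81·cos8.3° = 80.2; c'Δl = 2.50; W sinα = 11.7
Slice 3: Δl = 1.4/cos14.0° = 1.443 m; N'_3 = 97·cos14.0° = 94.1; c'Δl = 2.74; W sinα = 23.5
Slice 4: Δl = 2.2/cos21.8° = 2.369 m; N'_4 = 130·cos21.8° = 120.7; c'Δl = 4.50; W sinα = 48.3
Slice 5: Δl = 1.3/cos29.8° = 1.498 m; N'_5 = 58·cos29.8° = 50.3; c'Δl = 2.85; W sinα = 28.8
Slice 6: Δl = 2.6/cos39.5° = 3.370 m; N'_6 = 55·cos39.5° = 42.4; c'Δl = 6.40; W sinα = 35.0
Σc'Δl = 23.4 kN/m; ΣN' = 446.7 kN/m; ΣW sinα = 148.2 kN/m
Resisting = 23.4 + 446.7·tan21.6° = 23.4 + 176.9 = 200.2 kN/m
FS = 200.2 / 148.2 = 1.351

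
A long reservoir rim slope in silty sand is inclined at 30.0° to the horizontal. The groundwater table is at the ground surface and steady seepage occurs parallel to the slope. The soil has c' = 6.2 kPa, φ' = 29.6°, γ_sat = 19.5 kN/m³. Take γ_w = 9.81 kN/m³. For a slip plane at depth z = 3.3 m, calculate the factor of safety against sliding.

FS = 0.71

With seepage parallel to the slope and the water table at the surface, the effective normal stress on the slip plane uses the buoyant unit weight γ' = γ_sat − γ_w while the driving shear stress uses γ_sat:
FS = [c' + γ' z cos²β tanφ'] / [γ_sat z sinβ cosβ]
γ' = 19.5 − 9.81 = 9.69 kN/m³
Numerator = 6.2 + 9.69·3.3·cos²30.0°·tan29.6° = 6.2 + 9.69·3.3·0.7500·0.5681 = 19.824 kPa
Denominator = 19.5·3.3·sin30.0°·cos30.0° = 19.5·3.3·0.5000·0.8660 = 27.864 kPa
FS = 19.824 / 27.864 = 0.711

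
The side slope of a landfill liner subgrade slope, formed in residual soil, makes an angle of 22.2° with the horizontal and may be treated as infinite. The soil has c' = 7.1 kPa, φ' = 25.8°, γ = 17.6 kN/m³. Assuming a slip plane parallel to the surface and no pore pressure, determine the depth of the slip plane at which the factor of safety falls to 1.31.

z = 9.19 m

Setting FS = 1.31 in FS = [c' + γz cos²β tanφ'] / [γz sinβ cosβ] and solving for z:
z = c' / [γ cosβ (FS·sinβ − cosβ·tanφ')]
  = 7.1 / [17.6·cos22.2°·(1.31·sin22.2° − cos22.2°·tan25.8°)]
  = 7.1 / [17.6·0.9259·(1.31·0.3778 − 0.9259·0.4834)]
  = 7.1 / 0.7722 = 9.194 m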